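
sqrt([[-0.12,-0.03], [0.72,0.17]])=[[-0.25, -0.09], [2.08, 0.59]]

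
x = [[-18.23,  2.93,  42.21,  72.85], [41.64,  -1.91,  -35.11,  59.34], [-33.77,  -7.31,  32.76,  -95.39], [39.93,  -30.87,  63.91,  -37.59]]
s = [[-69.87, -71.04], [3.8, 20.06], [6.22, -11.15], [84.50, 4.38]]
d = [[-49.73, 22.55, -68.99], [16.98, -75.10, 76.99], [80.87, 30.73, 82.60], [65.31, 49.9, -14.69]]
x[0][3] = 72.85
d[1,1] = -75.1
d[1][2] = 76.99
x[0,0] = -18.23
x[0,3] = 72.85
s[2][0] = 6.22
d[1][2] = 76.99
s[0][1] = -71.04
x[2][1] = -7.31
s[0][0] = -69.87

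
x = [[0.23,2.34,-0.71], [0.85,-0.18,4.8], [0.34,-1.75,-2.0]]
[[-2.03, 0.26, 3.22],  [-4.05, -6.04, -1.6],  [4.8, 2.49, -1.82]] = x@[[1.06, -0.54, -0.14],  [-1.30, -0.19, 1.31],  [-1.08, -1.17, -0.26]]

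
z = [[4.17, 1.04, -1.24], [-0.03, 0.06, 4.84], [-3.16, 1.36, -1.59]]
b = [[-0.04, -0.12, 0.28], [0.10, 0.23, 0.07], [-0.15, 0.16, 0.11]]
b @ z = [[-1.05, 0.33, -0.98],[0.19, 0.21, 0.88],[-0.98, 0.0, 0.79]]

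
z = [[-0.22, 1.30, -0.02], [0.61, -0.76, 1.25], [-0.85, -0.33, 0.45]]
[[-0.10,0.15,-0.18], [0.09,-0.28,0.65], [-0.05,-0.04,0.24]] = z @ [[0.08, -0.06, -0.00], [-0.06, 0.1, -0.13], [-0.0, -0.13, 0.44]]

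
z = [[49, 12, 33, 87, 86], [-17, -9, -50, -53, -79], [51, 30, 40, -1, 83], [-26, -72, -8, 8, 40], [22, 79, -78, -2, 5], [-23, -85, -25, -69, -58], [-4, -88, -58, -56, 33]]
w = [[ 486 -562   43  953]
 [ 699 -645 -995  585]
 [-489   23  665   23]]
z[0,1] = 12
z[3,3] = 8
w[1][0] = 699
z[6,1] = -88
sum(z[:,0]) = 52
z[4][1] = 79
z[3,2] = -8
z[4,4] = 5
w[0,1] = -562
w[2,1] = 23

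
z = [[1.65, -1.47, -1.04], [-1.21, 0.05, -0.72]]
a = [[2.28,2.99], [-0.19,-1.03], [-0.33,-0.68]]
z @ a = [[4.38, 7.15], [-2.53, -3.18]]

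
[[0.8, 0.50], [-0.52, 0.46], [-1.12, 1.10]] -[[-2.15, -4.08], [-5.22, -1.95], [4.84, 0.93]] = [[2.95, 4.58], [4.70, 2.41], [-5.96, 0.17]]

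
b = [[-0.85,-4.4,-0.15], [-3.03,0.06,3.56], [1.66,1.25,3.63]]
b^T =[[-0.85,-3.03,1.66], [-4.40,0.06,1.25], [-0.15,3.56,3.63]]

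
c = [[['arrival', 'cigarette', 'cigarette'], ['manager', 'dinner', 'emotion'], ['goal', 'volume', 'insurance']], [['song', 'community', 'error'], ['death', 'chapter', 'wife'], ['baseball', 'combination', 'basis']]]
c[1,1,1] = 'chapter'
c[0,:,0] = ['arrival', 'manager', 'goal']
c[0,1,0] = 'manager'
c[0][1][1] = 'dinner'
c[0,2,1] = 'volume'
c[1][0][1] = 'community'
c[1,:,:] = [['song', 'community', 'error'], ['death', 'chapter', 'wife'], ['baseball', 'combination', 'basis']]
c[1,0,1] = 'community'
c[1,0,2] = 'error'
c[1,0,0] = 'song'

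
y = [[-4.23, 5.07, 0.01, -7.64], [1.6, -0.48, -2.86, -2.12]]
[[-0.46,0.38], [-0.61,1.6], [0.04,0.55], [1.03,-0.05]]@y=[[2.55, -2.51, -1.09, 2.71], [5.14, -3.86, -4.58, 1.27], [0.71, -0.06, -1.57, -1.47], [-4.44, 5.25, 0.15, -7.76]]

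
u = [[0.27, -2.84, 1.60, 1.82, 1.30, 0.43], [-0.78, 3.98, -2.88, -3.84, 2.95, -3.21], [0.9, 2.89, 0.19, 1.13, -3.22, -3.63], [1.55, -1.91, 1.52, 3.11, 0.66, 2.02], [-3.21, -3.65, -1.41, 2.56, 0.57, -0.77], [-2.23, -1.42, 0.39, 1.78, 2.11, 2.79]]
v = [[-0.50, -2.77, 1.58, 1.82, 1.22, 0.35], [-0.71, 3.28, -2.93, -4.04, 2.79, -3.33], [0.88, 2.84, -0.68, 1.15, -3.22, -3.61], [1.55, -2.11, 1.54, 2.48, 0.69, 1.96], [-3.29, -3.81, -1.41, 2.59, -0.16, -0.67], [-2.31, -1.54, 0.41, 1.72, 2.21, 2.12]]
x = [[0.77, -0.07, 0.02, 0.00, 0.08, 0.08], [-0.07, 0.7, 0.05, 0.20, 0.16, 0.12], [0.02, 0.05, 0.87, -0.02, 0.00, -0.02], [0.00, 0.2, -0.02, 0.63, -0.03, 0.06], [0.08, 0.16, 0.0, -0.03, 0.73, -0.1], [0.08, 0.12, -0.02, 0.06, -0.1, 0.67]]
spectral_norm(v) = 10.12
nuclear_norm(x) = 4.37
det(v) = 1566.73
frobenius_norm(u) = 13.66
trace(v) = 6.54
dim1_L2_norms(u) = [3.99, 7.65, 5.83, 4.75, 5.75, 4.75]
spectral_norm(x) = 0.96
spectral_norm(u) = 10.36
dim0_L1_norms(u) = [8.94, 16.69, 7.99, 14.24, 10.81, 12.85]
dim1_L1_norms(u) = [8.26, 17.64, 11.96, 10.77, 12.17, 10.72]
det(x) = 0.11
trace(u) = 10.91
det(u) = 2056.57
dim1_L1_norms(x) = [1.02, 1.3, 0.98, 0.94, 1.1, 1.05]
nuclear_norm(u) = 27.70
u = v + x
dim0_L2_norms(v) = [4.48, 6.92, 4.01, 6.06, 5.0, 5.75]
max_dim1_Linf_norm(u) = 3.98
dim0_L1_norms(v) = [9.24, 16.35, 8.55, 13.8, 10.29, 12.04]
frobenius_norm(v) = 13.37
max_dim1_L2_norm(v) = 7.42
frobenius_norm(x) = 1.86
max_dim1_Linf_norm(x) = 0.87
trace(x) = 4.37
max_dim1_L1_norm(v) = 17.08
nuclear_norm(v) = 26.87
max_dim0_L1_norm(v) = 16.35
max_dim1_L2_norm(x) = 0.87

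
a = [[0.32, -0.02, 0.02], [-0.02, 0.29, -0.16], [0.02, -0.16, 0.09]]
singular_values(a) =[0.39, 0.31, 0.0]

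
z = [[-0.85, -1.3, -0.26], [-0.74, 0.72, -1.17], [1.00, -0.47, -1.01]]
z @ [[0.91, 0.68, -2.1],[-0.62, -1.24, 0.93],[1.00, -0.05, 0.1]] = [[-0.23, 1.05, 0.55], [-2.29, -1.34, 2.11], [0.19, 1.31, -2.64]]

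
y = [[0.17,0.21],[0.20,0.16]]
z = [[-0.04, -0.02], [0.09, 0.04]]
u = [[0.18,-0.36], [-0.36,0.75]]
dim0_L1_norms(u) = [0.54, 1.11]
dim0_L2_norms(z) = [0.1, 0.04]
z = u @ y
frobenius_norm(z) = 0.11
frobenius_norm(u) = 0.92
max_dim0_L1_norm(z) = 0.13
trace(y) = 0.33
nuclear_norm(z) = 0.11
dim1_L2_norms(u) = [0.4, 0.83]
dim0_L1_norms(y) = [0.37, 0.37]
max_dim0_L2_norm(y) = 0.26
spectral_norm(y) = 0.37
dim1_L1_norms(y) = [0.38, 0.36]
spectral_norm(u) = 0.92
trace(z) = 0.00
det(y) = -0.01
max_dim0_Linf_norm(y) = 0.21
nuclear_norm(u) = 0.93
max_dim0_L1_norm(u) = 1.11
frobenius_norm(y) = 0.37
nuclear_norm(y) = 0.41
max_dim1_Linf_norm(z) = 0.09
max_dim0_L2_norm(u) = 0.83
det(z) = 0.00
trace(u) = 0.93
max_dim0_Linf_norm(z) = 0.09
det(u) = 0.01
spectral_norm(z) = 0.11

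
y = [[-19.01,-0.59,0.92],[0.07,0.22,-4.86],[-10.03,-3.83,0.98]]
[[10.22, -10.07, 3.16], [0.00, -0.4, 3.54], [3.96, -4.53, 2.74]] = y @ [[-0.55, 0.54, -0.19],[0.41, -0.21, -0.41],[0.01, 0.08, -0.75]]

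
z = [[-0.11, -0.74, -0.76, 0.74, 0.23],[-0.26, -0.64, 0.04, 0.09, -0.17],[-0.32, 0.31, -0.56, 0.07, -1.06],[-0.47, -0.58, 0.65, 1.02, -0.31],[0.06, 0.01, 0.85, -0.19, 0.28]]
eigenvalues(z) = [(0.77+0j), (-0.72+0j), (-0.04+0.6j), (-0.04-0.6j), (0.01+0j)]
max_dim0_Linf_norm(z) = 1.06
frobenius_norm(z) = 2.62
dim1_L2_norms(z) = [1.32, 0.72, 1.28, 1.45, 0.92]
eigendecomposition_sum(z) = [[-0.51-0.00j,  -0.05-0.00j,  (0.09-0j),  (0.8-0j),  -0.92-0.00j], [0.03+0.00j,  0j,  -0.01+0.00j,  (-0.05+0j),  (0.06+0j)], [(-0.02-0j),  -0.00-0.00j,  0.00-0.00j,  (0.03-0j),  (-0.04-0j)], [(-0.64-0j),  (-0.06-0j),  (0.11-0j),  1.00-0.00j,  -1.15-0.00j], [(0.15+0j),  0.01+0.00j,  -0.03+0.00j,  -0.23+0.00j,  0.27+0.00j]] + [[(-0.09+0j), (-0.21-0j), -0.08+0.00j, (0.04+0j), -0.09+0.00j], [(-0.3+0j), (-0.68-0j), -0.27+0.00j, 0.14+0.00j, -0.29+0.00j], [0.05-0.00j, (0.11+0j), (0.04-0j), (-0.02-0j), (0.05-0j)], [-0.15+0.00j, -0.35-0.00j, -0.14+0.00j, 0.07+0.00j, (-0.15+0j)], [-0.06+0.00j, -0.14-0.00j, (-0.06+0j), (0.03+0j), (-0.06+0j)]] + [[(0.23-0.38j), (-0.24+0.2j), -0.39-0.83j, (-0.05+0.06j), (0.6-1.18j)], [0.09j, (0.02-0.06j), (0.16+0.09j), -0.02j, (0.04+0.27j)], [(-0.17-0.06j), 0.10+0.08j, -0.30+0.23j, (0.03+0.01j), -0.54-0.14j], [0.16+0.09j, (-0.08-0.1j), 0.34-0.17j, (-0.03-0.02j), 0.49+0.23j], [(-0.01+0.28j), (0.07-0.18j), 0.47+0.32j, 0.00-0.05j, (0.04+0.83j)]] + [[0.23+0.38j, -0.24-0.20j, -0.39+0.83j, (-0.05-0.06j), (0.6+1.18j)], [0.00-0.09j, (0.02+0.06j), (0.16-0.09j), 0.00+0.02j, 0.04-0.27j], [(-0.17+0.06j), (0.1-0.08j), (-0.3-0.23j), (0.03-0.01j), (-0.54+0.14j)], [(0.16-0.09j), -0.08+0.10j, 0.34+0.17j, (-0.03+0.02j), (0.49-0.23j)], [(-0.01-0.28j), (0.07+0.18j), 0.47-0.32j, 0.05j, 0.04-0.83j]] + [[(0.02-0j), -0.01+0.00j, 0.02+0.00j, -0.01-0.00j, 0.04-0.00j], [-0.01+0.00j, 0.00-0.00j, (-0-0j), 0j, (-0.01+0j)], [0.00-0.00j, -0.00+0.00j, 0.00+0.00j, (-0-0j), -0j], [0.00-0.00j, -0.00+0.00j, 0.00+0.00j, (-0-0j), 0.00-0.00j], [-0.01+0.00j, -0j, -0.01-0.00j, 0j, (-0.02+0j)]]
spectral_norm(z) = 1.72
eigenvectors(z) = [[-0.61+0.00j, (-0.26+0j), 0.75+0.00j, 0.75-0.00j, (0.89+0j)], [(0.04+0j), (-0.84+0j), (-0.13+0.09j), -0.13-0.09j, -0.24+0.00j], [-0.03+0.00j, 0.14+0.00j, (-0.06-0.31j), -0.06+0.31j, (0.08+0j)], [(-0.77+0j), -0.43+0.00j, (0.01+0.31j), (0.01-0.31j), 0.11+0.00j], [(0.18+0j), -0.18+0.00j, -0.41+0.23j, (-0.41-0.23j), (-0.37+0j)]]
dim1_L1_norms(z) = [2.58, 1.2, 2.32, 3.03, 1.39]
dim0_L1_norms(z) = [1.22, 2.28, 2.86, 2.11, 2.05]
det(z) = -0.00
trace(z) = -0.01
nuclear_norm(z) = 4.89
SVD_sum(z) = [[-0.33, -0.62, -0.18, 0.76, -0.21],[-0.17, -0.32, -0.09, 0.38, -0.11],[-0.08, -0.16, -0.04, 0.19, -0.05],[-0.35, -0.67, -0.19, 0.82, -0.23],[0.11, 0.21, 0.06, -0.25, 0.07]] + [[-0.01, 0.07, -0.21, -0.03, -0.12], [0.00, -0.03, 0.11, 0.02, 0.06], [-0.03, 0.27, -0.87, -0.13, -0.48], [0.02, -0.17, 0.56, 0.08, 0.31], [0.02, -0.21, 0.69, 0.10, 0.38]] + [[0.21, -0.22, -0.37, -0.02, 0.55], [-0.01, 0.01, 0.02, 0.0, -0.02], [-0.20, 0.21, 0.36, 0.02, -0.52], [-0.16, 0.17, 0.28, 0.02, -0.42], [-0.06, 0.06, 0.10, 0.01, -0.15]] + [[0.01, 0.04, -0.00, 0.04, 0.01], [-0.09, -0.3, 0.01, -0.31, -0.1], [-0.0, -0.02, 0.00, -0.02, -0.0], [0.03, 0.10, -0.0, 0.1, 0.03], [-0.01, -0.04, 0.0, -0.04, -0.01]] + [[0.00, -0.0, 0.0, 0.0, -0.00], [-0.0, 0.0, -0.00, -0.00, 0.00], [0.00, -0.0, 0.0, 0.00, -0.0], [-0.00, 0.0, -0.00, -0.00, 0.0], [0.00, -0.0, 0.0, 0.0, -0.00]]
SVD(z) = [[-0.62, -0.17, -0.62, -0.11, 0.43],[-0.31, 0.08, 0.03, 0.93, -0.14],[-0.16, -0.69, 0.6, 0.05, 0.38],[-0.67, 0.44, 0.48, -0.31, -0.18],[0.21, 0.54, 0.17, 0.13, 0.78]] @ diag([1.7244464919918003, 1.5071159920954849, 1.1713999127945394, 0.4836391813310388, 0.0010340278559575202]) @ [[0.31, 0.58, 0.16, -0.71, 0.20], [0.03, -0.26, 0.84, 0.12, 0.46], [-0.29, 0.3, 0.51, 0.03, -0.75], [-0.19, -0.67, 0.01, -0.69, -0.21], [0.88, -0.24, 0.09, 0.1, -0.38]]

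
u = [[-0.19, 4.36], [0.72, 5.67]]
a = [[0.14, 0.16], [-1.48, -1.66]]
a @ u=[[0.09,1.52],[-0.91,-15.86]]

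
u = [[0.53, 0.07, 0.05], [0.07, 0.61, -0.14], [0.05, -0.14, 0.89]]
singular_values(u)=[0.95, 0.63, 0.46]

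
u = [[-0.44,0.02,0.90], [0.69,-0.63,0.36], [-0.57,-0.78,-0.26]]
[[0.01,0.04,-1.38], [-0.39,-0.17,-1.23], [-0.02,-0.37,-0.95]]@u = [[0.81,1.05,0.38], [0.76,1.06,-0.09], [0.30,0.97,0.10]]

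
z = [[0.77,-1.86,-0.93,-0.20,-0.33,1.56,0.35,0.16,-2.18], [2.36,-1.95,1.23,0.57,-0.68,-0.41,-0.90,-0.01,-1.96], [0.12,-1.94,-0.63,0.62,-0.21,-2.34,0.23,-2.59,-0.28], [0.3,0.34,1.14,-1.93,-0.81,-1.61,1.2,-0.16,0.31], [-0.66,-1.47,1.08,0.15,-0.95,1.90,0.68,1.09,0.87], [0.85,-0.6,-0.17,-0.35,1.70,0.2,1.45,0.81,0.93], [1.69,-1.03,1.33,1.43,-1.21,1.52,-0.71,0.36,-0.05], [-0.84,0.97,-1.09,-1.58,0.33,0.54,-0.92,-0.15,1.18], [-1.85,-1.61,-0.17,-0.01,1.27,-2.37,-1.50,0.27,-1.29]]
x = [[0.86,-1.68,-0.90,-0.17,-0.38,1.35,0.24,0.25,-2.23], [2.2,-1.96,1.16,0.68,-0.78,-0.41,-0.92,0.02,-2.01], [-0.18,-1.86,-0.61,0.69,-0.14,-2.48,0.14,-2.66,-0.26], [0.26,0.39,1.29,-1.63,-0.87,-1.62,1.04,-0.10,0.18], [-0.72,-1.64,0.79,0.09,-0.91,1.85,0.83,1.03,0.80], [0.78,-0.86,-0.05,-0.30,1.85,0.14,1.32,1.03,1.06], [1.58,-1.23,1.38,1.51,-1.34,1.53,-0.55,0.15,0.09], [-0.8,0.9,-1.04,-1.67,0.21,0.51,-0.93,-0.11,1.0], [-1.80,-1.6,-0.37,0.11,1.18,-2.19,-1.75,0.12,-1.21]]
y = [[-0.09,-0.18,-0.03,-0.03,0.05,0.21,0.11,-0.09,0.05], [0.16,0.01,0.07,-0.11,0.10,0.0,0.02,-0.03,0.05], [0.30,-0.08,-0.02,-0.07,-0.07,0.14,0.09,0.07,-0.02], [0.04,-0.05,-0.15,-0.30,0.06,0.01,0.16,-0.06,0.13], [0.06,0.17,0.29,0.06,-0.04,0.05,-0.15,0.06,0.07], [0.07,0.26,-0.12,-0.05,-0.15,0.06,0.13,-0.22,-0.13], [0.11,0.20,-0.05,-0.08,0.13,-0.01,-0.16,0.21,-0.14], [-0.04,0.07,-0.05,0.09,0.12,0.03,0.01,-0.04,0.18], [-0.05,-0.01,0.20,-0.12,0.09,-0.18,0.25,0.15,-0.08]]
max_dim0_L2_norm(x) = 4.65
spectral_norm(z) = 5.90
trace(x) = -5.98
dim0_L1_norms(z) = [9.44, 11.77, 7.77, 6.84, 7.49, 12.45, 7.94, 5.6, 9.05]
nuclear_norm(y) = 3.06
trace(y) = -0.66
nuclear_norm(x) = 27.49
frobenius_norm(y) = 1.12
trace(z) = -6.64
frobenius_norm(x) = 10.51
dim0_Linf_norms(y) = [0.3, 0.26, 0.29, 0.3, 0.15, 0.21, 0.25, 0.22, 0.18]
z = x + y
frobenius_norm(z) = 10.57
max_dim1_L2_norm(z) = 4.15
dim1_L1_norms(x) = [8.06, 10.14, 9.02, 7.38, 8.66, 7.39, 9.36, 7.17, 10.33]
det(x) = -11.64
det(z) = -607.01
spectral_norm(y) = 0.58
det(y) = -0.00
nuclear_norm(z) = 27.72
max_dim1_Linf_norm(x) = 2.66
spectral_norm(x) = 5.81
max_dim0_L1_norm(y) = 1.08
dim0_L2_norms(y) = [0.39, 0.43, 0.41, 0.38, 0.29, 0.32, 0.42, 0.37, 0.32]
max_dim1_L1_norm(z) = 10.34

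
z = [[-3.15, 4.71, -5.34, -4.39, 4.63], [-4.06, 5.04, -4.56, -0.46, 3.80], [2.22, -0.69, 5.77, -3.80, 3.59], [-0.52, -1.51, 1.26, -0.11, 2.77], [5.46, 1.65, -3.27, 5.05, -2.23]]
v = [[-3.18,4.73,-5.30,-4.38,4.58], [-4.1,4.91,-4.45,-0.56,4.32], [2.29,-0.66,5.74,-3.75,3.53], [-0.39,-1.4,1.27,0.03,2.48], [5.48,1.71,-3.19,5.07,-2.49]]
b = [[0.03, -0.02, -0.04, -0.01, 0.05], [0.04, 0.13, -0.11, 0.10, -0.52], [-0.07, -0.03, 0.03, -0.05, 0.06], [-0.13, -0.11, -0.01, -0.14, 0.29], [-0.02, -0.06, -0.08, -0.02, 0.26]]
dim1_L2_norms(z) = [10.07, 8.79, 8.13, 3.44, 8.59]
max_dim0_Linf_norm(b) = 0.52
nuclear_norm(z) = 33.88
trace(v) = 5.01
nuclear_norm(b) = 1.02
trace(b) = 0.31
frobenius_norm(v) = 18.18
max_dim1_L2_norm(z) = 10.07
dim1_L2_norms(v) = [10.04, 8.93, 8.07, 3.14, 8.66]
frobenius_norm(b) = 0.74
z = v + b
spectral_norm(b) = 0.71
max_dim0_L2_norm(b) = 0.65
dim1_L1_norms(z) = [22.22, 17.92, 16.07, 6.17, 17.66]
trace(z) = 5.32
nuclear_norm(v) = 33.68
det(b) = 0.00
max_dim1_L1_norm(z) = 22.22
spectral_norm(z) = 13.35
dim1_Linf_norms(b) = [0.05, 0.52, 0.07, 0.29, 0.26]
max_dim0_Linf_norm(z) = 5.77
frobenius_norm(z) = 18.17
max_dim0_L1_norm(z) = 20.2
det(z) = -3795.15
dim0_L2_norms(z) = [7.84, 7.28, 9.74, 7.71, 7.84]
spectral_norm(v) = 13.48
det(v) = -3304.26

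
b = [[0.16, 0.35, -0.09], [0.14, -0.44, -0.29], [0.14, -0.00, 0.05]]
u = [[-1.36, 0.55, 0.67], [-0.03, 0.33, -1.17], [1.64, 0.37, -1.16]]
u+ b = [[-1.2, 0.9, 0.58],  [0.11, -0.11, -1.46],  [1.78, 0.37, -1.11]]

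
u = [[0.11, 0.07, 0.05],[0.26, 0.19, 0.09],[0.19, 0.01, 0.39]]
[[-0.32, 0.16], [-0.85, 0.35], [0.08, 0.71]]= u @ [[-1.52, 0.21], [-2.87, 0.76], [1.03, 1.70]]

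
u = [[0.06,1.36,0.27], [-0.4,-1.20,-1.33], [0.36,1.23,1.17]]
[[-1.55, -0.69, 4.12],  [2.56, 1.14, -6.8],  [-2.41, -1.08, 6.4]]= u@[[0.24, 0.1, -0.62], [-0.92, -0.41, 2.44], [-1.17, -0.52, 3.1]]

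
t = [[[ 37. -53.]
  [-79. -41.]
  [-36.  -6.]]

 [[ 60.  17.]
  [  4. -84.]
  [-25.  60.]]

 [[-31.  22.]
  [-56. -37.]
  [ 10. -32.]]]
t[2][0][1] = 22.0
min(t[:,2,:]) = -36.0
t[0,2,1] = -6.0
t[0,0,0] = 37.0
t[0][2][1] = -6.0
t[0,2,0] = -36.0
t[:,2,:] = [[-36.0, -6.0], [-25.0, 60.0], [10.0, -32.0]]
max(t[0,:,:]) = 37.0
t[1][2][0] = -25.0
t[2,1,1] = -37.0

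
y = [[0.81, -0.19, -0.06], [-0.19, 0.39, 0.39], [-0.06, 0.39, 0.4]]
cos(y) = [[0.68, 0.11, 0.06], [0.11, 0.84, -0.15], [0.06, -0.15, 0.85]]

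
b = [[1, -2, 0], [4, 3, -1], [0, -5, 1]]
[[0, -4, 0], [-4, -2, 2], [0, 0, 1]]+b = [[1, -6, 0], [0, 1, 1], [0, -5, 2]]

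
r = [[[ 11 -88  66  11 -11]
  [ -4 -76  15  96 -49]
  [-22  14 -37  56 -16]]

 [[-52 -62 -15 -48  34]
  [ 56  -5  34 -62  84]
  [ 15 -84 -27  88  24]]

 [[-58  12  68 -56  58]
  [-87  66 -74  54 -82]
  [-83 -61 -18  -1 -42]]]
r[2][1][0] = -87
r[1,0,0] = -52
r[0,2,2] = -37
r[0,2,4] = -16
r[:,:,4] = [[-11, -49, -16], [34, 84, 24], [58, -82, -42]]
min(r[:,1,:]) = -87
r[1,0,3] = -48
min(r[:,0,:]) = -88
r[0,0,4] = -11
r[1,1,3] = -62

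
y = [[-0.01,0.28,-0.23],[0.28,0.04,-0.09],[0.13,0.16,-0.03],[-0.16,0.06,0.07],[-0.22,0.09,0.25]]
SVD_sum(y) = [[0.15,0.04,-0.13],[0.20,0.06,-0.18],[0.11,0.03,-0.10],[-0.11,-0.03,0.10],[-0.22,-0.07,0.19]] + [[-0.13, 0.26, -0.06], [0.03, -0.06, 0.01], [-0.04, 0.08, -0.02], [-0.05, 0.10, -0.02], [-0.06, 0.11, -0.02]] + [[-0.03, -0.02, -0.04], [0.05, 0.04, 0.07], [0.06, 0.05, 0.08], [-0.00, -0.0, -0.0], [0.06, 0.05, 0.08]]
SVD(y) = [[0.40, 0.83, 0.29], [0.54, -0.2, -0.50], [0.30, 0.25, -0.59], [-0.30, 0.30, 0.03], [-0.6, 0.35, -0.56]] @ diag([0.5010119256468949, 0.3574868007304582, 0.19284770587977412]) @ [[0.73,0.22,-0.64], [-0.44,0.88,-0.20], [-0.52,-0.43,-0.74]]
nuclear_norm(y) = 1.05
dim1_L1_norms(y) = [0.52, 0.41, 0.32, 0.29, 0.56]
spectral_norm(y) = 0.50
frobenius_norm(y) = 0.64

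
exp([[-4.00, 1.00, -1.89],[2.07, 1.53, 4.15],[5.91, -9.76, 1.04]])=[[-0.06, -0.31, -0.35], [-0.33, 1.32, 0.11], [1.28, -0.18, 1.63]]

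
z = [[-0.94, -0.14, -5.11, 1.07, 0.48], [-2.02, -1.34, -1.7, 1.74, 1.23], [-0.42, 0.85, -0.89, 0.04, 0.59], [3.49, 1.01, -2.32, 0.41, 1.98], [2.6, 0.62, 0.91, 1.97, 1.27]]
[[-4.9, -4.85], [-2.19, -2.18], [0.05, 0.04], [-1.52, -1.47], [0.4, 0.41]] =z@[[-0.21, -0.20], [0.62, 0.61], [0.93, 0.92], [-0.45, -0.45], [0.47, 0.47]]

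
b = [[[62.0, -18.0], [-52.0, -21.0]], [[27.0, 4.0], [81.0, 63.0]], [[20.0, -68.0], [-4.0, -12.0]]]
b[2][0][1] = -68.0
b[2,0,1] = -68.0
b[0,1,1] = -21.0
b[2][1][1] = -12.0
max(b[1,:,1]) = 63.0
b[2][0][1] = -68.0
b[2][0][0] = 20.0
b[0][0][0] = 62.0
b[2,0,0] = 20.0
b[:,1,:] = [[-52.0, -21.0], [81.0, 63.0], [-4.0, -12.0]]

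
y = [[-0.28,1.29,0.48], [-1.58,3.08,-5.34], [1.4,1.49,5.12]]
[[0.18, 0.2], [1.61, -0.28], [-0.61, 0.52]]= y @ [[-0.0, -0.23], [0.21, 0.05], [-0.18, 0.15]]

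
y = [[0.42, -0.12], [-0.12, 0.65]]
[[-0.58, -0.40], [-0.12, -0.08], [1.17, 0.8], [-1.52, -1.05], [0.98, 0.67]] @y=[[-0.2,-0.19], [-0.04,-0.04], [0.4,0.38], [-0.51,-0.50], [0.33,0.32]]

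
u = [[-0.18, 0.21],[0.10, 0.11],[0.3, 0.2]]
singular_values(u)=[0.39, 0.28]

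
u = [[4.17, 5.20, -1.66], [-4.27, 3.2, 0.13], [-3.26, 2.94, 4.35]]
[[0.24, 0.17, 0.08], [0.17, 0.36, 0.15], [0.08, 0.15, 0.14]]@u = [[0.01, 2.03, -0.03], [-1.32, 2.48, 0.42], [-0.76, 1.31, 0.50]]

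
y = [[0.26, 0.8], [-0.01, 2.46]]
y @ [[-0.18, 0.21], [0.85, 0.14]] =[[0.63, 0.17],  [2.09, 0.34]]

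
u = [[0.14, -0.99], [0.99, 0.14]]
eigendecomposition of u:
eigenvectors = [[0.71+0.00j, 0.71-0.00j],[0.00-0.71j, 0.71j]]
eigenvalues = [(0.14+0.99j), (0.14-0.99j)]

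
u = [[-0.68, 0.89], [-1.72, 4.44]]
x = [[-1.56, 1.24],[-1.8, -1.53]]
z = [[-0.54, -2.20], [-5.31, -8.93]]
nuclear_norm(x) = 4.33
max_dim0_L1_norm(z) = 11.13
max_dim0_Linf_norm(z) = 8.93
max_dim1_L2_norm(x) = 2.36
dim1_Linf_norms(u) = [0.89, 4.44]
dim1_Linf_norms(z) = [2.2, 8.93]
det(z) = -6.86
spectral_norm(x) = 2.45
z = u @ x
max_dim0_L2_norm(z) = 9.2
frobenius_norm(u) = 4.89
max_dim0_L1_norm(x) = 3.36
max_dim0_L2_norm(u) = 4.53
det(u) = -1.49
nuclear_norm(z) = 11.26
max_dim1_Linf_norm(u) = 4.44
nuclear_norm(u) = 5.19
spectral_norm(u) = 4.88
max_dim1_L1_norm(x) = 3.33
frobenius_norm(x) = 3.09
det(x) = 4.62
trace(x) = -3.09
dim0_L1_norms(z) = [5.85, 11.13]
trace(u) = 3.76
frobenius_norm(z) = 10.63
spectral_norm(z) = 10.61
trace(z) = -9.47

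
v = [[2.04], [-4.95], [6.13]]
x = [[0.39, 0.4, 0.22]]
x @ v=[[0.16]]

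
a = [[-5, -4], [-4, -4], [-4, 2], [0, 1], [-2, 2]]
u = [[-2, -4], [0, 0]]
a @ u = [[10, 20], [8, 16], [8, 16], [0, 0], [4, 8]]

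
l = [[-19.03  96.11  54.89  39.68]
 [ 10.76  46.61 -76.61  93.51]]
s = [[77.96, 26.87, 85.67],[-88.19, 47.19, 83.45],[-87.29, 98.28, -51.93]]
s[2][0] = -87.29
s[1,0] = -88.19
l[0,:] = [-19.03, 96.11, 54.89, 39.68]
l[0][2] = 54.89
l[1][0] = 10.76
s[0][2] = 85.67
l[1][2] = -76.61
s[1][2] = 83.45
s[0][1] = 26.87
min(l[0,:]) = -19.03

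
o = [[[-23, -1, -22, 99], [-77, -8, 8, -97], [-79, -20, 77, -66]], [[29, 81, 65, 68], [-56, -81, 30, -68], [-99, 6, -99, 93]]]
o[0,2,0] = -79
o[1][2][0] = -99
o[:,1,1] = [-8, -81]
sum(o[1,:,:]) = -31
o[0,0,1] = -1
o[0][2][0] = -79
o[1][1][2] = 30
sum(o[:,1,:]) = -349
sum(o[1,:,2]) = -4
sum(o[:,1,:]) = -349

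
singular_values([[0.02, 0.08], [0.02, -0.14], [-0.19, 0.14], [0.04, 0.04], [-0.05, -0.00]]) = [0.27, 0.13]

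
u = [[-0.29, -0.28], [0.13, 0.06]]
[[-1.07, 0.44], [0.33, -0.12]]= u @ [[1.52, -0.41], [2.24, -1.13]]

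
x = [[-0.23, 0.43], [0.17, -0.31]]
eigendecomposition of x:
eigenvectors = [[0.88, -0.81], [0.48, 0.59]]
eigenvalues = [0.0, -0.54]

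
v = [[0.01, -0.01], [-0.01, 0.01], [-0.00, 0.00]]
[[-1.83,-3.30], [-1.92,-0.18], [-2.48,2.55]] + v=[[-1.82, -3.31], [-1.93, -0.17], [-2.48, 2.55]]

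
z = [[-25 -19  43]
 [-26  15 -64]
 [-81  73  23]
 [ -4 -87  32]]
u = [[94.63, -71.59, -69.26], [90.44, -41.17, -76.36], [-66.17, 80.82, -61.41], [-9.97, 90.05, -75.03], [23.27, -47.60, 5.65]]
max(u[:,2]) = 5.65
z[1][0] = -26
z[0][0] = -25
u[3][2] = -75.03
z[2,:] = [-81, 73, 23]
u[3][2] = -75.03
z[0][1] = -19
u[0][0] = 94.63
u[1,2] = -76.36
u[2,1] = 80.82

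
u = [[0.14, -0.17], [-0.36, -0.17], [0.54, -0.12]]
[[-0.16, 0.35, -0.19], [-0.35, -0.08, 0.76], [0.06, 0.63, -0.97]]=u@[[0.38, 0.86, -1.89],  [1.23, -1.36, -0.45]]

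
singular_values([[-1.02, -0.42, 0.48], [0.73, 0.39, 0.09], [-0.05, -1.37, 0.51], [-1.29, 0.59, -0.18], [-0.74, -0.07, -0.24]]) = [1.95, 1.71, 0.45]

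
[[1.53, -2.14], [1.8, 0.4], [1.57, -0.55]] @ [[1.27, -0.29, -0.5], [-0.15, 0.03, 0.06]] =[[2.26,-0.51,-0.89],[2.23,-0.51,-0.88],[2.08,-0.47,-0.82]]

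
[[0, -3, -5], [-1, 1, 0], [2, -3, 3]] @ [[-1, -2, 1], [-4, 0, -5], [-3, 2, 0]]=[[27, -10, 15], [-3, 2, -6], [1, 2, 17]]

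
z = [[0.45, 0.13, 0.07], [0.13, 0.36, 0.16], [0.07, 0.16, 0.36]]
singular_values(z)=[0.63, 0.35, 0.19]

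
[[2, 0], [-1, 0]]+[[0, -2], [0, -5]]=[[2, -2], [-1, -5]]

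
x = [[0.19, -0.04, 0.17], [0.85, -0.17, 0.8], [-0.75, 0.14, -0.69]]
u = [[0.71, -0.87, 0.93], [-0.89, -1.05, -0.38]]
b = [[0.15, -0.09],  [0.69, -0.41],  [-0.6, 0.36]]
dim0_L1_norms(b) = [1.44, 0.86]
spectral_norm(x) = 1.59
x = b @ u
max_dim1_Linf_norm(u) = 1.05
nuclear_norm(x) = 1.60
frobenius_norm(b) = 1.08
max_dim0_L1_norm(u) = 1.92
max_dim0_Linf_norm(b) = 0.69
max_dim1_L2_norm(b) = 0.8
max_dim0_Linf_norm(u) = 1.05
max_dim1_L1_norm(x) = 1.82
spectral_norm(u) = 1.47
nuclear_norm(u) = 2.89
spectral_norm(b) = 1.08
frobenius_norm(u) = 2.04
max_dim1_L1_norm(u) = 2.51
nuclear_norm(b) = 1.08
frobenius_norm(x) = 1.59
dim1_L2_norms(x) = [0.26, 1.18, 1.03]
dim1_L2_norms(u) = [1.46, 1.43]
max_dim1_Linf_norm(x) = 0.85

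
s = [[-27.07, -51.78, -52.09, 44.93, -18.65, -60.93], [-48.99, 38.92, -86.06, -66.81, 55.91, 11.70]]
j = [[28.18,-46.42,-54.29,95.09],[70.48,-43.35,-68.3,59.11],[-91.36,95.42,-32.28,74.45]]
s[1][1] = 38.92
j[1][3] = 59.11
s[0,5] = -60.93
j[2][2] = -32.28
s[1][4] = 55.91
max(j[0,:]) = 95.09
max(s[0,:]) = 44.93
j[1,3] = 59.11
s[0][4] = -18.65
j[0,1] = -46.42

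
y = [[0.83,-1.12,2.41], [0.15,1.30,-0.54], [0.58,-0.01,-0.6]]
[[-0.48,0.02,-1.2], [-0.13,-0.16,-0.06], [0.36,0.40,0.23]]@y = [[-1.09,0.58,-0.45], [-0.17,-0.06,-0.19], [0.49,0.11,0.51]]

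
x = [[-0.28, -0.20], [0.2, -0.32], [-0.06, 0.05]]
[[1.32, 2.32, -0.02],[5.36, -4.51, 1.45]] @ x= [[0.1, -1.01], [-2.49, 0.44]]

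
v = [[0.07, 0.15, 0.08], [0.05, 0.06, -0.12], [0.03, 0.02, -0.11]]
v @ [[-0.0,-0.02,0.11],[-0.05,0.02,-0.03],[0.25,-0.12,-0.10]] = [[0.01, -0.01, -0.0], [-0.03, 0.01, 0.02], [-0.03, 0.01, 0.01]]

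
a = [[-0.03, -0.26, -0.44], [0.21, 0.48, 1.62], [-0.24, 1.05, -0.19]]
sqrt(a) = [[(0.04+0.03j), -0.26-0.06j, (-0.26+0.11j)], [-0.00-0.20j, (0.74+0.38j), 0.71-0.67j], [(-0.01+0.21j), 0.50-0.40j, 0.48+0.70j]]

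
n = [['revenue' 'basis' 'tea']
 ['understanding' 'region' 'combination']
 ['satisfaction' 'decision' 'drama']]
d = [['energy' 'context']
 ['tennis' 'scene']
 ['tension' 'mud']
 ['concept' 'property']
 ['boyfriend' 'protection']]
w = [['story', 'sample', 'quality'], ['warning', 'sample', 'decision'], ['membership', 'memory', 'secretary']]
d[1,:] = ['tennis', 'scene']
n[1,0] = 'understanding'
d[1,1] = 'scene'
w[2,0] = 'membership'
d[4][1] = 'protection'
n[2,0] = 'satisfaction'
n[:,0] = ['revenue', 'understanding', 'satisfaction']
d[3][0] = 'concept'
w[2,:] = ['membership', 'memory', 'secretary']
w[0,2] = 'quality'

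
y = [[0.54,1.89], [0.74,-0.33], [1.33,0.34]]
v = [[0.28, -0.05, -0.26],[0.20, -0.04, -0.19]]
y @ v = [[0.53,  -0.1,  -0.50], [0.14,  -0.02,  -0.13], [0.44,  -0.08,  -0.41]]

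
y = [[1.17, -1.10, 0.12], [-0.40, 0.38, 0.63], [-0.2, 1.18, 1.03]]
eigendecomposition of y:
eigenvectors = [[-0.54, 0.76, -0.53], [0.44, 0.14, -0.69], [0.72, 0.64, 0.5]]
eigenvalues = [1.9, 1.06, -0.38]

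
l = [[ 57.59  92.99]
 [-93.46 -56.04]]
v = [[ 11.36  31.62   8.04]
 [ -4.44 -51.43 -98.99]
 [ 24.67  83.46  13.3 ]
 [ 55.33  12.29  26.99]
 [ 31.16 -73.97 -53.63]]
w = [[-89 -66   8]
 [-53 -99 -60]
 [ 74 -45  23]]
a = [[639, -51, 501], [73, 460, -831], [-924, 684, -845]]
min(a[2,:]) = -924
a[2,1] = 684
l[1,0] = -93.46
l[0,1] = 92.99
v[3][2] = 26.99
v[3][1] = 12.29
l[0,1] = 92.99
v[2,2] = 13.3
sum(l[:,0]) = -35.86999999999999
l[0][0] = 57.59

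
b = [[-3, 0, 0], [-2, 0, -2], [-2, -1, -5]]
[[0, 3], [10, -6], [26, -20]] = b @ [[0, -1], [-1, 2], [-5, 4]]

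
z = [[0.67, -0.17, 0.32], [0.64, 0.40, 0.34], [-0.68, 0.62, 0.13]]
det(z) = 0.161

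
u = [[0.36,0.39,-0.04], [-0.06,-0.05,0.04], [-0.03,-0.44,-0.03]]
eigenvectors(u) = [[-0.98+0.00j, -0.04-0.32j, (-0.04+0.32j)], [(0.16+0j), 0.05+0.28j, 0.05-0.28j], [-0.12+0.00j, -0.90+0.00j, -0.90-0.00j]]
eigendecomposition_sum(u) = [[(0.36+0j),0.40+0.00j,(0.01+0j)],[(-0.06-0j),(-0.06-0j),(-0+0j)],[0.04+0.00j,(0.05+0j),0.00+0.00j]] + [[0.00-0.01j,-0.00-0.09j,(-0.02-0j)], [-0.00+0.01j,0.01+0.08j,0.02+0.00j], [(-0.04-0.01j),(-0.25-0.02j),(-0.02+0.06j)]] + [[0.01j, -0.00+0.09j, -0.02+0.00j], [(-0-0.01j), 0.01-0.08j, (0.02-0j)], [-0.04+0.01j, -0.25+0.02j, (-0.02-0.06j)]]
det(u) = 0.00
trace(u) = 0.28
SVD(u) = [[-0.78, 0.59, 0.19], [0.11, -0.16, 0.98], [0.61, 0.79, 0.06]] @ diag([0.6566144042192987, 0.23304529391248216, 0.03078010976231533]) @ [[-0.47, -0.88, 0.03], [0.86, -0.46, -0.23], [0.22, -0.09, 0.97]]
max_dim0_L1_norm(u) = 0.88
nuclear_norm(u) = 0.92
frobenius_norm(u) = 0.70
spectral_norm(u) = 0.66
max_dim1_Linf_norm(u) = 0.44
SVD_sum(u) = [[0.24,0.45,-0.01], [-0.03,-0.06,0.00], [-0.19,-0.36,0.01]] + [[0.12, -0.06, -0.03], [-0.03, 0.02, 0.01], [0.16, -0.08, -0.04]] + [[0.00, -0.0, 0.01], [0.01, -0.00, 0.03], [0.0, -0.00, 0.0]]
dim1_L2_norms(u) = [0.53, 0.09, 0.44]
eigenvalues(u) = [(0.29+0j), (-0.01+0.13j), (-0.01-0.13j)]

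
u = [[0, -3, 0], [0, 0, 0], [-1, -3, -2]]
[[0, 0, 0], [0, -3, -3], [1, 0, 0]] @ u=[[0, 0, 0], [3, 9, 6], [0, -3, 0]]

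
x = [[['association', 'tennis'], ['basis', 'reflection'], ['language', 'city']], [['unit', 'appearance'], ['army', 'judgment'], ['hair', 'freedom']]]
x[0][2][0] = 'language'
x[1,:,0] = ['unit', 'army', 'hair']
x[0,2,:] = ['language', 'city']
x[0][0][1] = 'tennis'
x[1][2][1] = 'freedom'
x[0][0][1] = 'tennis'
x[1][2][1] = 'freedom'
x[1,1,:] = ['army', 'judgment']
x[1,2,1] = 'freedom'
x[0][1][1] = 'reflection'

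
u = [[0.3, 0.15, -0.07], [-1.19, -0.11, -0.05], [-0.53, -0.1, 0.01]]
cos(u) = [[1.03, -0.02, 0.01], [0.1, 1.08, -0.04], [0.02, 0.04, 0.98]]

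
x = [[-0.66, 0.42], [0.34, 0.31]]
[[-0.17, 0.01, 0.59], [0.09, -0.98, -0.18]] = x@[[0.26, -1.19, -0.75], [0.01, -1.85, 0.23]]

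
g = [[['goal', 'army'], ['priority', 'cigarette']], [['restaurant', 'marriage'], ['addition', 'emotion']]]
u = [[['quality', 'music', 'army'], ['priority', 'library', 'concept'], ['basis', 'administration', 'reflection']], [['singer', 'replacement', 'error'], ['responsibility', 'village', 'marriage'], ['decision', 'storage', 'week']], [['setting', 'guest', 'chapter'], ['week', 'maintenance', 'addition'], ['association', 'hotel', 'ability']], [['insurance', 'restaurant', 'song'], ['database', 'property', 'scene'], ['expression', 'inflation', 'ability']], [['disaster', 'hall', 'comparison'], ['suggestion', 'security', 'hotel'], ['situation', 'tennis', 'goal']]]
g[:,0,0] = ['goal', 'restaurant']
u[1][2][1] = 'storage'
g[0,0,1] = 'army'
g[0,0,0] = 'goal'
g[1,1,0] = 'addition'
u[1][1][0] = 'responsibility'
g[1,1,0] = 'addition'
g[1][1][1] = 'emotion'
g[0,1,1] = 'cigarette'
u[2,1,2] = 'addition'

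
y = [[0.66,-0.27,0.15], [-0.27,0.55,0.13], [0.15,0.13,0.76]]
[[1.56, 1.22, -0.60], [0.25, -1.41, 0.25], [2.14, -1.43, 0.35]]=y @ [[2.3,1.83,-1.21], [1.06,-1.18,-0.31], [2.18,-2.04,0.75]]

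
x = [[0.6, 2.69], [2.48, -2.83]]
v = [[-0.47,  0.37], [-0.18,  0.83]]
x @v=[[-0.77,2.45],[-0.66,-1.43]]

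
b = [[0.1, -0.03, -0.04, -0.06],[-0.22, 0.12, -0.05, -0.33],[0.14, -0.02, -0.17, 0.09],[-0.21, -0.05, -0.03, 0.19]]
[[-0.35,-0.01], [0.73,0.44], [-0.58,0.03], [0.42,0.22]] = b @ [[-2.57, -1.19], [1.72, -0.67], [1.07, -1.39], [-0.03, -0.57]]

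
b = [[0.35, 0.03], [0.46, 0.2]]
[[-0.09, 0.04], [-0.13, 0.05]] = b @ [[-0.27, 0.11], [-0.01, 0.00]]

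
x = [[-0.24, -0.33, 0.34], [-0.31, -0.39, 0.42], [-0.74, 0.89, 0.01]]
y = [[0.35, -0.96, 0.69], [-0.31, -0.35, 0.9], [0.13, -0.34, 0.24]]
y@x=[[-0.3, 0.87, -0.28], [-0.48, 1.04, -0.24], [-0.10, 0.3, -0.10]]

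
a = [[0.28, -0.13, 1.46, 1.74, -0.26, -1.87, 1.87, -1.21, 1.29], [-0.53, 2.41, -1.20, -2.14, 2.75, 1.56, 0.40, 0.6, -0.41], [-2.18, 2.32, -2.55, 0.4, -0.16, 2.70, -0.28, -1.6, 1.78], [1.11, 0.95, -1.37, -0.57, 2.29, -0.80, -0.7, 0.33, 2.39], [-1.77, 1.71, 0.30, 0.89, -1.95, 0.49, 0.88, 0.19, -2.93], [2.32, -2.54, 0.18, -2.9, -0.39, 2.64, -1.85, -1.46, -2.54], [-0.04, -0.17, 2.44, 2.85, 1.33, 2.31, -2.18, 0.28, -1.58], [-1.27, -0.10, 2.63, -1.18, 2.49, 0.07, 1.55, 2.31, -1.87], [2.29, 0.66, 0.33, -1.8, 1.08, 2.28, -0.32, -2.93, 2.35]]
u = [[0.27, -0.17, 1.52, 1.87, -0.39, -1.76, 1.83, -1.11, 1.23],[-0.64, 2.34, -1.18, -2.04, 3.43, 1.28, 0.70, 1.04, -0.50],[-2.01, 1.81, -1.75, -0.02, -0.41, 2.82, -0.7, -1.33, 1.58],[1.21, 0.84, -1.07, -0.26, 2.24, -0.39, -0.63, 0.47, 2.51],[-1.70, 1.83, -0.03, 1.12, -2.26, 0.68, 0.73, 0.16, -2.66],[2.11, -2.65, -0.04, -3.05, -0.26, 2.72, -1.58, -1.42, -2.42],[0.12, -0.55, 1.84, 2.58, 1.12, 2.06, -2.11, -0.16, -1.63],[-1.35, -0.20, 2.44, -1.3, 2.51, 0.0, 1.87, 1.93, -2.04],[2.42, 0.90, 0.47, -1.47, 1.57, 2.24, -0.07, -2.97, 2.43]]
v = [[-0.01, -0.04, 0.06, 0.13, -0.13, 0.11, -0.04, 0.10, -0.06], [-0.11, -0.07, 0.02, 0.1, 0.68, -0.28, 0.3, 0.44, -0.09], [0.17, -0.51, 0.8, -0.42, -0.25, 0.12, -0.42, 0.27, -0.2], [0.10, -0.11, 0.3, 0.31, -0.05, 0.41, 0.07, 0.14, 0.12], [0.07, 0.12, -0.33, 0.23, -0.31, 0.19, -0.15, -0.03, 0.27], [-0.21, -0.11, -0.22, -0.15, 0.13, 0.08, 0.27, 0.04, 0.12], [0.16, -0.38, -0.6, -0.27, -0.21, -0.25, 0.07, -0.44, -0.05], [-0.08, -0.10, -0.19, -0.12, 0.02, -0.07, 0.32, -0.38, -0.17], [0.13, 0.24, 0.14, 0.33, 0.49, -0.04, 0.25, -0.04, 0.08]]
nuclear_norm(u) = 38.02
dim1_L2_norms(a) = [3.93, 4.77, 5.47, 4.07, 4.51, 6.28, 5.34, 5.23, 5.44]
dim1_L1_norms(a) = [10.11, 12.0, 13.97, 10.51, 11.11, 16.82, 13.18, 13.47, 14.04]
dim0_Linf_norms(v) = [0.21, 0.51, 0.8, 0.42, 0.68, 0.41, 0.42, 0.44, 0.27]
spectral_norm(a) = 7.91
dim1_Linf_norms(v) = [0.13, 0.68, 0.8, 0.41, 0.33, 0.27, 0.6, 0.38, 0.49]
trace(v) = 0.57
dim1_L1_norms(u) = [10.15, 13.15, 12.43, 9.62, 11.17, 16.25, 12.17, 13.64, 14.54]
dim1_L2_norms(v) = [0.26, 0.93, 1.21, 0.65, 0.64, 0.49, 0.95, 0.59, 0.72]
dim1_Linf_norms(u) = [1.87, 3.43, 2.82, 2.51, 2.66, 3.05, 2.58, 2.51, 2.97]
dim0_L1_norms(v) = [1.04, 1.68, 2.66, 2.06, 2.27, 1.55, 1.89, 1.88, 1.16]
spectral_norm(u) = 7.74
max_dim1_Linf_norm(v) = 0.8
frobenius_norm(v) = 2.29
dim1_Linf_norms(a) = [1.87, 2.75, 2.7, 2.39, 2.93, 2.9, 2.85, 2.63, 2.93]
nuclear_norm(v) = 5.30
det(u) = 8641.16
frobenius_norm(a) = 15.17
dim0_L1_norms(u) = [11.83, 11.29, 10.34, 13.71, 14.19, 13.95, 10.22, 10.59, 17.0]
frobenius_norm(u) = 14.88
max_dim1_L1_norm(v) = 3.16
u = a + v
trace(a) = 2.74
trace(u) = 3.31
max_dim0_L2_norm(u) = 6.02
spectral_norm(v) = 1.40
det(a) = -7555.94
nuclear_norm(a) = 38.58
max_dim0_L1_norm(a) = 17.14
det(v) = -0.00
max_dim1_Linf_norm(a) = 2.93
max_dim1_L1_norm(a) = 16.82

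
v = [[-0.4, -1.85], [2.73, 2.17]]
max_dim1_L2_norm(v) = 3.49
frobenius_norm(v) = 3.97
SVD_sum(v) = [[-1.12, -1.16], [2.4, 2.49]] + [[0.72, -0.69], [0.33, -0.32]]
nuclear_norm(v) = 4.91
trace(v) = 1.77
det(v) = 4.18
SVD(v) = [[-0.42,0.91],[0.91,0.42]] @ diag([3.8133044498388236, 1.0968177482332369]) @ [[0.69, 0.72], [0.72, -0.69]]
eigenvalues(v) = [(0.88+1.84j), (0.88-1.84j)]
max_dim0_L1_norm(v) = 4.02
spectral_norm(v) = 3.81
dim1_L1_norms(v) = [2.25, 4.9]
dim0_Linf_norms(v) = [2.73, 2.17]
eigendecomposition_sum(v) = [[(-0.2+1.23j), -0.93+0.44j], [1.36-0.66j, (1.09+0.61j)]] + [[-0.20-1.23j, -0.93-0.44j], [(1.36+0.66j), 1.08-0.61j]]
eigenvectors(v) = [[(0.36-0.52j), (0.36+0.52j)], [-0.77+0.00j, -0.77-0.00j]]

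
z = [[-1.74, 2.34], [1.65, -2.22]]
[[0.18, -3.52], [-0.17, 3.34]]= z @ [[0.34, 0.10], [0.33, -1.43]]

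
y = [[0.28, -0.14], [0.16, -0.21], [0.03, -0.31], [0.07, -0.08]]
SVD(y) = [[-0.58, 0.67],[-0.55, 0.03],[-0.56, -0.74],[-0.22, 0.04]] @ diag([0.47971070894559487, 0.21419065274403254]) @ [[-0.59,0.81], [0.81,0.59]]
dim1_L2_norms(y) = [0.31, 0.26, 0.31, 0.11]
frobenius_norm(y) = 0.53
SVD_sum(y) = [[0.16,-0.22], [0.16,-0.21], [0.16,-0.22], [0.06,-0.09]] + [[0.12, 0.08],  [0.0, 0.0],  [-0.13, -0.09],  [0.01, 0.01]]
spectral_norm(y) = 0.48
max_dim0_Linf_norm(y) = 0.31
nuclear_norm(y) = 0.69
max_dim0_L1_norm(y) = 0.74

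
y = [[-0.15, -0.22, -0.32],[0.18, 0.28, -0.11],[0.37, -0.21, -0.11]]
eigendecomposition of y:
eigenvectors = [[(0.05+0.68j), (0.05-0.68j), 0.08+0.00j],[(0.23-0.08j), 0.23+0.08j, (-0.87+0j)],[(0.69+0j), (0.69-0j), (0.49+0j)]]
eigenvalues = [(-0.15+0.39j), (-0.15-0.39j), (0.33+0j)]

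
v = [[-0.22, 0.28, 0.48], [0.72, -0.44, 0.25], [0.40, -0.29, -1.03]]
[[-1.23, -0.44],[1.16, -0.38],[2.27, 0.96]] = v@[[1.6, -0.17], [-0.80, 0.01], [-1.36, -1.0]]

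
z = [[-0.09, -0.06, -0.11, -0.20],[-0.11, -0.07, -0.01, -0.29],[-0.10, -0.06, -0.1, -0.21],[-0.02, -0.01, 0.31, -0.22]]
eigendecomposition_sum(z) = [[-0.05-0.01j, -0.03-0.01j, (-0.05+0.13j), (-0.1-0.11j)],[-0.06+0.00j, (-0.03+0j), (-0.01+0.16j), (-0.15-0.08j)],[-0.05-0.01j, -0.03-0.01j, -0.05+0.14j, (-0.1-0.11j)],[(-0.01+0.06j), (-0.01+0.03j), 0.15+0.04j, -0.11+0.13j]] + [[-0.05+0.01j,-0.03+0.01j,-0.05-0.13j,-0.10+0.11j], [-0.06-0.00j,(-0.03-0j),-0.01-0.16j,-0.15+0.08j], [(-0.05+0.01j),-0.03+0.01j,-0.05-0.14j,(-0.1+0.11j)], [(-0.01-0.06j),-0.01-0.03j,0.15-0.04j,(-0.11-0.13j)]] + [[0.01-0.00j, (-0+0j), (-0+0j), 0.00-0.00j],  [(-0+0j), -0j, -0j, (-0+0j)],  [(-0+0j), -0j, 0.00-0.00j, (-0+0j)],  [(-0+0j), -0j, 0.00-0.00j, (-0+0j)]] + [[0.00+0.00j, -0.00-0.00j, 0j, 0j], [0.00+0.00j, (-0-0j), 0.00+0.00j, 0.00+0.00j], [(-0-0j), 0.00+0.00j, -0.00-0.00j, -0.00-0.00j], [-0.00-0.00j, 0j, -0.00-0.00j, (-0-0j)]]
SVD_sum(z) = [[-0.07, -0.04, 0.02, -0.2],[-0.1, -0.06, 0.03, -0.29],[-0.07, -0.05, 0.02, -0.21],[-0.08, -0.05, 0.02, -0.22]] + [[-0.03, -0.02, -0.13, -0.00], [-0.01, -0.01, -0.04, -0.0], [-0.02, -0.02, -0.12, -0.0], [0.06, 0.04, 0.29, 0.00]] + [[0.00, -0.00, -0.00, -0.0], [-0.00, 0.0, 0.00, 0.0], [-0.00, 0.00, 0.0, 0.0], [0.00, -0.00, -0.00, -0.0]] + [[0.00, 0.0, -0.0, -0.0],[-0.00, -0.00, 0.00, 0.00],[0.00, 0.0, -0.00, -0.0],[0.0, 0.0, -0.00, -0.00]]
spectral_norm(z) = 0.51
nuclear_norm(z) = 0.86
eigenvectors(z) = [[0.05-0.47j,0.05+0.47j,-0.92+0.00j,(-0.05+0j)], [(-0.12-0.51j),-0.12+0.51j,0.03+0.00j,-0.96+0.00j], [0.04-0.48j,0.04+0.48j,(0.19+0j),0.13+0.00j], [(-0.53+0j),(-0.53-0j),(0.34+0j),(0.24+0j)]]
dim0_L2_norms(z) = [0.17, 0.11, 0.34, 0.47]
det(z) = -0.00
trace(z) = -0.48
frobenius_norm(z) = 0.61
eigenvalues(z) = [(-0.24+0.25j), (-0.24-0.25j), (0.01+0j), (-0+0j)]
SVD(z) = [[-0.42,0.38,0.79,0.21], [-0.62,0.12,-0.20,-0.75], [-0.45,0.36,-0.57,0.59], [-0.48,-0.84,0.09,0.24]] @ diag([0.5053012408541548, 0.3497609505220375, 0.0057098465040021015, 0.0023089248738105946]) @ [[0.32,0.2,-0.10,0.92], [-0.19,-0.13,-0.97,-0.01], [0.93,-0.11,-0.17,-0.32], [0.01,0.97,-0.13,-0.23]]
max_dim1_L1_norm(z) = 0.56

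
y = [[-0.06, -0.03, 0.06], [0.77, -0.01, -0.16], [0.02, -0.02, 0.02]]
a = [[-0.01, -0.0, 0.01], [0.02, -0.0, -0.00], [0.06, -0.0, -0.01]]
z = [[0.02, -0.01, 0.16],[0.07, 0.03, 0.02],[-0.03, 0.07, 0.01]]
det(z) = 0.00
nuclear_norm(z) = 0.31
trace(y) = -0.05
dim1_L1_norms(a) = [0.02, 0.02, 0.07]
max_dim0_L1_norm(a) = 0.09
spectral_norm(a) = 0.06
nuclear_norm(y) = 0.86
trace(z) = 0.06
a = z @ y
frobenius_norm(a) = 0.07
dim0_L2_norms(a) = [0.06, 0.0, 0.01]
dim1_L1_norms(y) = [0.15, 0.94, 0.06]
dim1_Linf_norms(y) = [0.06, 0.77, 0.02]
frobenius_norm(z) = 0.20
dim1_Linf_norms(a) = [0.01, 0.02, 0.06]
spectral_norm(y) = 0.79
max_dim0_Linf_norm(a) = 0.06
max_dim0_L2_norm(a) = 0.06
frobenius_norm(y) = 0.79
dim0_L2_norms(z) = [0.08, 0.08, 0.16]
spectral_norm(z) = 0.16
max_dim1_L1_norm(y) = 0.94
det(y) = -0.00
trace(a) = -0.02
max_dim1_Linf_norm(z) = 0.16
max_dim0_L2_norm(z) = 0.16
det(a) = 0.00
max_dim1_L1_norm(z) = 0.19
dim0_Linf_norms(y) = [0.77, 0.03, 0.16]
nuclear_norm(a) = 0.07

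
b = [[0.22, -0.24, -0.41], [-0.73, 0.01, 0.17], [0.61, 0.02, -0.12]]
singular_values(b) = [1.03, 0.41, 0.01]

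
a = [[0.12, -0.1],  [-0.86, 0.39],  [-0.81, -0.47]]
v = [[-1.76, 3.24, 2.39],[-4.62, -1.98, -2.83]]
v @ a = [[-4.93, 0.32], [3.44, 1.02]]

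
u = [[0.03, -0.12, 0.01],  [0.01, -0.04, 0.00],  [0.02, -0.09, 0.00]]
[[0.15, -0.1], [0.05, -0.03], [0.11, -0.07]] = u@ [[-0.11, -1.46], [-1.21, 0.49], [0.32, 0.14]]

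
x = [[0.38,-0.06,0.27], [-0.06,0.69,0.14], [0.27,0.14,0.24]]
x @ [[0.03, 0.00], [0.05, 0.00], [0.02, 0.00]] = [[0.01, 0.0],[0.04, 0.00],[0.02, 0.0]]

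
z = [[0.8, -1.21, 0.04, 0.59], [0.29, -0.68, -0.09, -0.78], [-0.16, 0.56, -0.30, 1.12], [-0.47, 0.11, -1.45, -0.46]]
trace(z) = -0.64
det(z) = 0.21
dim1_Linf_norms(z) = [1.21, 0.78, 1.12, 1.45]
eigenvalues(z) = [(-0.45+1.35j), (-0.45-1.35j), (0.13+0.29j), (0.13-0.29j)]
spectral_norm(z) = 1.86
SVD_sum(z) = [[0.68,-0.89,0.67,0.13], [0.25,-0.33,0.25,0.05], [-0.26,0.34,-0.26,-0.05], [-0.58,0.75,-0.57,-0.11]] + [[-0.00, 0.01, 0.01, 0.01], [0.01, -0.39, -0.36, -0.8], [-0.01, 0.42, 0.39, 0.88], [0.01, -0.35, -0.33, -0.74]] + [[0.13, -0.33, -0.64, 0.45],[-0.01, 0.01, 0.03, -0.02],[0.08, -0.22, -0.43, 0.30],[0.11, -0.28, -0.55, 0.38]] + [[-0.01,-0.01,0.0,0.0], [0.04,0.02,-0.01,-0.01], [0.03,0.02,-0.01,-0.0], [-0.01,-0.00,0.0,0.0]]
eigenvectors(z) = [[-0.36+0.04j, (-0.36-0.04j), (0.86+0j), 0.86-0.00j], [(-0.03+0.43j), -0.03-0.43j, 0.40-0.19j, (0.4+0.19j)], [(0.11-0.55j), 0.11+0.55j, -0.18-0.00j, (-0.18+0j)], [0.61+0.00j, 0.61-0.00j, -0.15+0.05j, -0.15-0.05j]]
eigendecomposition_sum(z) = [[(0.11-0.02j), 0.01-0.11j, 0.48+0.01j, (0.06-0.44j)], [-0.00-0.13j, (-0.12-0.03j), 0.12-0.56j, -0.50-0.17j], [-0.02+0.17j, 0.15+0.06j, (-0.25+0.69j), 0.61+0.30j], [-0.18+0.02j, (-0.03+0.17j), -0.79-0.11j, -0.19+0.71j]] + [[0.11+0.02j, (0.01+0.11j), 0.48-0.01j, 0.06+0.44j],  [-0.00+0.13j, (-0.12+0.03j), 0.12+0.56j, (-0.5+0.17j)],  [(-0.02-0.17j), (0.15-0.06j), (-0.25-0.69j), (0.61-0.3j)],  [(-0.18-0.02j), (-0.03-0.17j), (-0.79+0.11j), (-0.19-0.71j)]] + [[0.29+0.06j, -0.61+0.30j, -0.46+0.24j, (0.23+0j)], [(0.15-0.04j), -0.22+0.27j, (-0.16+0.21j), (0.11-0.05j)], [-0.06-0.01j, (0.13-0.06j), 0.10-0.05j, -0.05-0.00j], [(-0.05+0.01j), (0.09-0.08j), 0.06-0.06j, (-0.04+0.01j)]] + [[0.29-0.06j, (-0.61-0.3j), (-0.46-0.24j), 0.23-0.00j], [(0.15+0.04j), (-0.22-0.27j), -0.16-0.21j, 0.11+0.05j], [-0.06+0.01j, (0.13+0.06j), (0.1+0.05j), (-0.05+0j)], [-0.05-0.01j, (0.09+0.08j), (0.06+0.06j), (-0.04-0.01j)]]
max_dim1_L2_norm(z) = 1.6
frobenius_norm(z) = 2.80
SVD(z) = [[0.71,-0.01,-0.68,-0.21], [0.26,0.57,0.03,0.78], [-0.27,-0.63,-0.45,0.57], [-0.60,0.53,-0.58,-0.17]] @ diag([1.855411602768412, 1.6731274258948687, 1.265971500423683, 0.05393107773602598]) @ [[0.52, -0.67, 0.51, 0.10], [0.01, -0.4, -0.37, -0.84], [-0.15, 0.38, 0.75, -0.52], [0.84, 0.49, -0.18, -0.15]]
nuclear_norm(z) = 4.85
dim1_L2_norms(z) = [1.57, 1.08, 1.3, 1.6]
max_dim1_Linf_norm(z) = 1.45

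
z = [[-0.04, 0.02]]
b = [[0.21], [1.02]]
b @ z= [[-0.01,0.00], [-0.04,0.02]]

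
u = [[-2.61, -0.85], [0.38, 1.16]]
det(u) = -2.70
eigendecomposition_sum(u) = [[-2.58, -0.60], [0.27, 0.06]] + [[-0.03,-0.25], [0.11,1.1]]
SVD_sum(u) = [[-2.5,-1.1],[0.75,0.33]] + [[-0.11, 0.25],[-0.37, 0.83]]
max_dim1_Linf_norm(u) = 2.61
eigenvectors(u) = [[-0.99, 0.22],  [0.1, -0.97]]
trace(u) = -1.45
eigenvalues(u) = [-2.52, 1.07]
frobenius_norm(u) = 3.00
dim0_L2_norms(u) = [2.64, 1.44]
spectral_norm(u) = 2.85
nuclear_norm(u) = 3.80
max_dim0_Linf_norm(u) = 2.61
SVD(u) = [[-0.96, 0.29], [0.29, 0.96]] @ diag([2.8503023222750876, 0.9488818006649942]) @ [[0.92, 0.40], [-0.40, 0.92]]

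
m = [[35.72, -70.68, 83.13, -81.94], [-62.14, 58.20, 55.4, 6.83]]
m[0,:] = [35.72, -70.68, 83.13, -81.94]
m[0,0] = 35.72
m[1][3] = 6.83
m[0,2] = 83.13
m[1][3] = 6.83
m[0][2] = 83.13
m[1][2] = 55.4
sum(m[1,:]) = 58.29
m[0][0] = 35.72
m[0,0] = 35.72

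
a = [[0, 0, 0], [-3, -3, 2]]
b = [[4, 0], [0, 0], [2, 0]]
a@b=[[0, 0], [-8, 0]]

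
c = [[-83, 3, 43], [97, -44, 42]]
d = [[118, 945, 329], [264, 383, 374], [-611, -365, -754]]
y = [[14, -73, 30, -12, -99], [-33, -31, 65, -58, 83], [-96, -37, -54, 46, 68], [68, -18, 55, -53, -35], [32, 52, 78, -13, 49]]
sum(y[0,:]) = -140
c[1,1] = -44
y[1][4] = 83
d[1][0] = 264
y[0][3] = -12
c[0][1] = 3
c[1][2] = 42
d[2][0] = -611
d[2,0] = -611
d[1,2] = 374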